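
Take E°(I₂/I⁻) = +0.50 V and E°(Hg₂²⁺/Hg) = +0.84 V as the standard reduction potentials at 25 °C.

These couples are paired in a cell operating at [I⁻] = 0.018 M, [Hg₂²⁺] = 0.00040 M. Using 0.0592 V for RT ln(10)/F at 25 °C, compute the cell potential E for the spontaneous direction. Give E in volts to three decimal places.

Hg₂²⁺/Hg is the cathode (higher E°), I₂/I⁻ the anode: E°cell = +0.84 − (+0.50) = +0.34 V, n = 2.
Overall: Hg₂²⁺(aq) + 2 I⁻(aq) → 2 Hg(l) + I₂(s)
Q = 1 / ([Hg₂²⁺]·[I⁻]^2); log Q = 6.887.
E = E° − (0.0592/n) log Q = +0.34 − (0.0592/2)(6.887) = +0.136 V.

+0.136 V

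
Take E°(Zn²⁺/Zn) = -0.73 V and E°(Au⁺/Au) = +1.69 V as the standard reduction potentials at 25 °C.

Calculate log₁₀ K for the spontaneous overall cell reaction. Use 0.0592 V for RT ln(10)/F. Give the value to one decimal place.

81.8

Cathode: Au⁺/Au; anode: Zn²⁺/Zn. E°cell = +2.42 V, n = 2.
log K = nE°cell / 0.0592 = (2)(+2.42) / 0.0592 = 81.8.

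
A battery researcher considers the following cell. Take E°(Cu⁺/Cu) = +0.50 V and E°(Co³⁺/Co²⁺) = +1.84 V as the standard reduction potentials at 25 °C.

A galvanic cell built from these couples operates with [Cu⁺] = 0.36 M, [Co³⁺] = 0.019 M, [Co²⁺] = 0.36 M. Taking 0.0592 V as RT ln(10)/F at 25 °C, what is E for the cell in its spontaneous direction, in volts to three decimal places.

Co³⁺/Co²⁺ is the cathode (higher E°), Cu⁺/Cu the anode: E°cell = +1.84 − (+0.50) = +1.34 V, n = 1.
Overall: Co³⁺(aq) + Cu(s) → Co²⁺(aq) + Cu⁺(aq)
Q = [Co²⁺]·[Cu⁺] / ([Co³⁺]); log Q = 0.834.
E = E° − (0.0592/n) log Q = +1.34 − (0.0592/1)(0.834) = +1.291 V.

+1.291 V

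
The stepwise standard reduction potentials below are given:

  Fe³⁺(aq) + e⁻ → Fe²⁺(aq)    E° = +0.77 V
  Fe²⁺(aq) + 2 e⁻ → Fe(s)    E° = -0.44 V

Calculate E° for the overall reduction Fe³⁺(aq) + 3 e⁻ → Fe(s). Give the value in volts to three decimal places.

-0.037 V

Standard free energies of sequential steps add: ΔG°₃ = ΔG°₁ + ΔG°₂, so n₃E°₃ = n₁E°₁ + n₂E°₂.
E°₃ = (1×+0.77 + 2×-0.44) / 3 = (-0.110) / 3 = -0.037 V.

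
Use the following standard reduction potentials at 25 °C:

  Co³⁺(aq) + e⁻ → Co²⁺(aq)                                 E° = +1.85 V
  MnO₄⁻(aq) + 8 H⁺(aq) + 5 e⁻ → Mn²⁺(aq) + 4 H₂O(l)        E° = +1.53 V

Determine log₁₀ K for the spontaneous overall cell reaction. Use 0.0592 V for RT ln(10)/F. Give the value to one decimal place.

27.0

Cathode: Co³⁺/Co²⁺; anode: MnO₄⁻/Mn²⁺. E°cell = +0.32 V, n = 5.
log K = nE°cell / 0.0592 = (5)(+0.32) / 0.0592 = 27.0.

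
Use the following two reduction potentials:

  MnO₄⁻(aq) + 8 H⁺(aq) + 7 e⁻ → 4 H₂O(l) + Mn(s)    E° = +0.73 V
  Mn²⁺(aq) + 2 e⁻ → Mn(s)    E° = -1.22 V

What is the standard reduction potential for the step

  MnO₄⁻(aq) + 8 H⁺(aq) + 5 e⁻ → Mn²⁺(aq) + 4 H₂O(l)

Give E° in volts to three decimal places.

Sequential free energies add, so n₃E°₃ = n₁E°₁ + n₂E°₂.
With n₃ = 7, and the known step contributing 2×(-1.22) V, the unknown satisfies 5·E° = 7×(+0.73) − 2×(-1.22) = +7.550.
E° = +7.550 / 5 = +1.510 V.

+1.510 V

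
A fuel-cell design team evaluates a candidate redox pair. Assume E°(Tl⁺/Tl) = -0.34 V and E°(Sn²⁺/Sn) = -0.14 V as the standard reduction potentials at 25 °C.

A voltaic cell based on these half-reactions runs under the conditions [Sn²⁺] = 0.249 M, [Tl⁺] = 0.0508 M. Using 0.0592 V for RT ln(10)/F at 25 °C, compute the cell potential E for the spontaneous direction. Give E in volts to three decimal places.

+0.259 V

Sn²⁺/Sn is the cathode (higher E°), Tl⁺/Tl the anode: E°cell = -0.14 − (-0.34) = +0.20 V, n = 2.
Overall: Sn²⁺(aq) + 2 Tl(s) → Sn(s) + 2 Tl⁺(aq)
Q = [Tl⁺]^2 / ([Sn²⁺]); log Q = -1.984.
E = E° − (0.0592/n) log Q = +0.20 − (0.0592/2)(-1.984) = +0.259 V.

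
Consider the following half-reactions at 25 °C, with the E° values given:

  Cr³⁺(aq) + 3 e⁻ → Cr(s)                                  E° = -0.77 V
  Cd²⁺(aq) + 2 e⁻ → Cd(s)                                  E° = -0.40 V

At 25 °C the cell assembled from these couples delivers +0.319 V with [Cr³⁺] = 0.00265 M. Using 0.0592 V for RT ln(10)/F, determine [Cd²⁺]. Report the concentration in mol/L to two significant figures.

Cd²⁺/Cd is the cathode, Cr³⁺/Cr the anode: E°cell = +0.37 V, n = 6.
Overall reaction: 3 Cd²⁺(aq) + 2 Cr(s) → 3 Cd(s) + 2 Cr³⁺(aq); Q = [Cr³⁺]^2/[Cd²⁺]^3.
From E = E° − (0.0592/n) log Q: log Q = (E° − E)·n/0.0592 = (+0.37 − (+0.319))·6/0.0592 = 5.1689.
So 3·log[Cd²⁺] = 2·log(0.00265) − log Q = -5.1535 − (5.1689) = -10.3224; log[Cd²⁺] = -10.3224 / 3 = -3.4408; [Cd²⁺] = 10^(-3.4408) ≈ 0.00036 M.

0.00036 M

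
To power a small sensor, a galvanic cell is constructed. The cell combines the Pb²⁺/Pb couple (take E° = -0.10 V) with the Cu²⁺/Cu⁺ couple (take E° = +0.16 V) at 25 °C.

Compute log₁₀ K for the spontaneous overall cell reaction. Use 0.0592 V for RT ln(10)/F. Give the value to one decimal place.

Cathode: Cu²⁺/Cu⁺; anode: Pb²⁺/Pb. E°cell = +0.26 V, n = 2.
log K = nE°cell / 0.0592 = (2)(+0.26) / 0.0592 = 8.8.

8.8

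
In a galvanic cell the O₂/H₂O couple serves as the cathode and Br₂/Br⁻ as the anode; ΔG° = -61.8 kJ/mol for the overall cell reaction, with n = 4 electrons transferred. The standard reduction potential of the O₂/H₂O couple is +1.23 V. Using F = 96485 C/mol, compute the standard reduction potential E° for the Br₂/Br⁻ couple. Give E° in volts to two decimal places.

E°cell = −ΔG°/(nF) = −(-61.8×10³)/((4)(96485)) = +0.160 V.
Since O₂/H₂O is the cathode and Br₂/Br⁻ the anode, E°cell = E°(O₂/H₂O) − E°(Br₂/Br⁻).
So E°(Br₂/Br⁻) = E°(O₂/H₂O) − E°cell = (+1.23) − (+0.160) = +1.07 V.

+1.07 V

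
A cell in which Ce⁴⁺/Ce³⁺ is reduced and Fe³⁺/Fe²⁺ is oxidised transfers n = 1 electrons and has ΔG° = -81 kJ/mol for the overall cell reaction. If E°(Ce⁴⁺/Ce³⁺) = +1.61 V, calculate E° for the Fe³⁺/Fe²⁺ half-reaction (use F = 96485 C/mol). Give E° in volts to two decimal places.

E°cell = −ΔG°/(nF) = −(-81×10³)/((1)(96485)) = +0.840 V.
Since Ce⁴⁺/Ce³⁺ is the cathode and Fe³⁺/Fe²⁺ the anode, E°cell = E°(Ce⁴⁺/Ce³⁺) − E°(Fe³⁺/Fe²⁺).
So E°(Fe³⁺/Fe²⁺) = E°(Ce⁴⁺/Ce³⁺) − E°cell = (+1.61) − (+0.840) = +0.77 V.

+0.77 V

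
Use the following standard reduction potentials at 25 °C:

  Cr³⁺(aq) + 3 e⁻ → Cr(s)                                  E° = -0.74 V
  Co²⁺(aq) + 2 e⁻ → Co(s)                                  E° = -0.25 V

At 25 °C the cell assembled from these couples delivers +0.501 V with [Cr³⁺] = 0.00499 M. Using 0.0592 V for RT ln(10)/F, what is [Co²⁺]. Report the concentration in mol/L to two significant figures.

Co²⁺/Co is the cathode, Cr³⁺/Cr the anode: E°cell = +0.49 V, n = 6.
Overall reaction: 3 Co²⁺(aq) + 2 Cr(s) → 3 Co(s) + 2 Cr³⁺(aq); Q = [Cr³⁺]^2/[Co²⁺]^3.
From E = E° − (0.0592/n) log Q: log Q = (E° − E)·n/0.0592 = (+0.49 − (+0.501))·6/0.0592 = -1.1149.
So 3·log[Co²⁺] = 2·log(0.00499) − log Q = -4.6038 − (-1.1149) = -3.4889; log[Co²⁺] = -3.4889 / 3 = -1.1630; [Co²⁺] = 10^(-1.1630) ≈ 0.069 M.

0.069 M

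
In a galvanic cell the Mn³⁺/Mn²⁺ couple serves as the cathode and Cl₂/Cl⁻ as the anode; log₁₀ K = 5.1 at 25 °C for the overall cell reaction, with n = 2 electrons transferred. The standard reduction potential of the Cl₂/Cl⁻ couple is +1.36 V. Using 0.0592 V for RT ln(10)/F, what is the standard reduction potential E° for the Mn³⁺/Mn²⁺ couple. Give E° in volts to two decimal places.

+1.51 V

E°cell = (0.0592/n)·log K = (0.0592/2)(5.1) = +0.151 V.
Since Mn³⁺/Mn²⁺ is the cathode and Cl₂/Cl⁻ the anode, E°cell = E°(Mn³⁺/Mn²⁺) − E°(Cl₂/Cl⁻).
So E°(Mn³⁺/Mn²⁺) = E°cell + E°(Cl₂/Cl⁻) = +0.151 + (+1.36) = +1.51 V.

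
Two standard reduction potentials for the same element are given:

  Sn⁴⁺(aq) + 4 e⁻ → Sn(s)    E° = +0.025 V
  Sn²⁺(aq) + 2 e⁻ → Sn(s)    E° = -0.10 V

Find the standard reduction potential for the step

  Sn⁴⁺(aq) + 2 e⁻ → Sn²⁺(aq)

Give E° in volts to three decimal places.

+0.150 V

Sequential free energies add, so n₃E°₃ = n₁E°₁ + n₂E°₂.
With n₃ = 4, and the known step contributing 2×(-0.10) V, the unknown satisfies 2·E° = 4×(+0.025) − 2×(-0.10) = +0.300.
E° = +0.300 / 2 = +0.150 V.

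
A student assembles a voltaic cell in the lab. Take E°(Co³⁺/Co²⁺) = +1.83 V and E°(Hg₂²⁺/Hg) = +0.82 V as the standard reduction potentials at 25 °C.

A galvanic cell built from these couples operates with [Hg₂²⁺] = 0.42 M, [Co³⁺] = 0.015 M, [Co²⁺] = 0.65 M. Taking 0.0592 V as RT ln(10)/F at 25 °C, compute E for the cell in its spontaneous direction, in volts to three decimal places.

Co³⁺/Co²⁺ is the cathode (higher E°), Hg₂²⁺/Hg the anode: E°cell = +1.83 − (+0.82) = +1.01 V, n = 2.
Overall: 2 Co³⁺(aq) + 2 Hg(l) → 2 Co²⁺(aq) + Hg₂²⁺(aq)
Q = [Co²⁺]^2·[Hg₂²⁺] / ([Co³⁺]^2); log Q = 2.897.
E = E° − (0.0592/n) log Q = +1.01 − (0.0592/2)(2.897) = +0.924 V.

+0.924 V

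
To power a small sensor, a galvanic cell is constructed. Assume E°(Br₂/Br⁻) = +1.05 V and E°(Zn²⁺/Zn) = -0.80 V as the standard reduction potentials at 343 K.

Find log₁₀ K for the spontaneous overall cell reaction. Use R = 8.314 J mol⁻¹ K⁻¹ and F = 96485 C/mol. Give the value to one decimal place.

54.4

Cathode: Br₂/Br⁻; anode: Zn²⁺/Zn. E°cell = (+1.05) − (-0.80) = +1.85 V, with n = 2.
ΔG° = −nFE° = −RT ln K, so ln K = nFE°/(RT) = (2)(96485)(+1.85) / ((8.314)(343)) = 125.186.
log₁₀ K = 125.186 / ln 10 = 54.4.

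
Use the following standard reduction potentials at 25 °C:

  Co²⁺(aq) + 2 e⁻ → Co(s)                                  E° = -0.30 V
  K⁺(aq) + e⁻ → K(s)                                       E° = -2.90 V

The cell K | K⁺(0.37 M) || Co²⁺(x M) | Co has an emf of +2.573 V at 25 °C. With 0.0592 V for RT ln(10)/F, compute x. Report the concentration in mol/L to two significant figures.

0.017 M

Co²⁺/Co is the cathode, K⁺/K the anode: E°cell = +2.60 V, n = 2.
Overall reaction: Co²⁺(aq) + 2 K(s) → Co(s) + 2 K⁺(aq); Q = [K⁺]^2/[Co²⁺]^1.
From E = E° − (0.0592/n) log Q: log Q = (E° − E)·n/0.0592 = (+2.60 − (+2.573))·2/0.0592 = 0.9122.
So 1·log[Co²⁺] = 2·log(0.37) − log Q = -0.8636 − (0.9122) = -1.7758; [Co²⁺] = 10^(-1.7758) ≈ 0.017 M.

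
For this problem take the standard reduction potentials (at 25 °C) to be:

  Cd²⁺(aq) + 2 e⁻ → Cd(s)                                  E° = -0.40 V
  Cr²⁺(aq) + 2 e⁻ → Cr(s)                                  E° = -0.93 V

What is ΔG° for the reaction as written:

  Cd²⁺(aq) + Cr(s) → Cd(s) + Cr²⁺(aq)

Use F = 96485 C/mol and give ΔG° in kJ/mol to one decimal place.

-102.3 kJ/mol

As written, Cd²⁺/Cd is reduced (cathode) and Cr²⁺/Cr is oxidised (anode), so E°cell = (-0.40) − (-0.93) = +0.53 V.
Balancing electrons gives n = 2.
ΔG° = −nFE° = −(2)(96485)(+0.53) = -102,274 J = -102.3 kJ/mol.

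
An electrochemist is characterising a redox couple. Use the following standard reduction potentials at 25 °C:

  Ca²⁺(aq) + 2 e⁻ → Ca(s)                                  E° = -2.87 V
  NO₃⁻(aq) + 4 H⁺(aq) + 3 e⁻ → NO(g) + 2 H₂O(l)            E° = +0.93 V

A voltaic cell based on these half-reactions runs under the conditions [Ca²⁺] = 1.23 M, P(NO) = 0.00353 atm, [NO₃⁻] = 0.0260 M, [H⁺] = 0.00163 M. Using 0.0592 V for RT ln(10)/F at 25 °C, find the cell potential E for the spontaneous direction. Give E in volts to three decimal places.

NO₃⁻/NO is the cathode (higher E°), Ca²⁺/Ca the anode: E°cell = +0.93 − (-2.87) = +3.80 V, n = 6.
Overall: 2 NO₃⁻(aq) + 8 H⁺(aq) + 3 Ca(s) → 2 NO(g) + 4 H₂O(l) + 3 Ca²⁺(aq)
Q = P(NO)^2·[Ca²⁺]^3 / ([NO₃⁻]^2·[H⁺]^8); log Q = 20.838.
E = E° − (0.0592/n) log Q = +3.80 − (0.0592/6)(20.838) = +3.594 V.

+3.594 V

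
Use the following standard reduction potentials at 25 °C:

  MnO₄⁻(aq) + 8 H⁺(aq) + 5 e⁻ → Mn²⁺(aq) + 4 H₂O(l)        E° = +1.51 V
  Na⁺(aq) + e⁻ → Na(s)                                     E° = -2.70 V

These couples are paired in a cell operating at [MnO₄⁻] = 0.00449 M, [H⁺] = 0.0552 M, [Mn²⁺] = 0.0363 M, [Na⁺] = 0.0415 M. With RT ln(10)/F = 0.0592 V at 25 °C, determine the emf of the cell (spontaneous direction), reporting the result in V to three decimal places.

+4.162 V

MnO₄⁻/Mn²⁺ is the cathode (higher E°), Na⁺/Na the anode: E°cell = +1.51 − (-2.70) = +4.21 V, n = 5.
Overall: MnO₄⁻(aq) + 8 H⁺(aq) + 5 Na(s) → Mn²⁺(aq) + 4 H₂O(l) + 5 Na⁺(aq)
Q = [Mn²⁺]·[Na⁺]^5 / ([MnO₄⁻]·[H⁺]^8); log Q = 4.062.
E = E° − (0.0592/n) log Q = +4.21 − (0.0592/5)(4.062) = +4.162 V.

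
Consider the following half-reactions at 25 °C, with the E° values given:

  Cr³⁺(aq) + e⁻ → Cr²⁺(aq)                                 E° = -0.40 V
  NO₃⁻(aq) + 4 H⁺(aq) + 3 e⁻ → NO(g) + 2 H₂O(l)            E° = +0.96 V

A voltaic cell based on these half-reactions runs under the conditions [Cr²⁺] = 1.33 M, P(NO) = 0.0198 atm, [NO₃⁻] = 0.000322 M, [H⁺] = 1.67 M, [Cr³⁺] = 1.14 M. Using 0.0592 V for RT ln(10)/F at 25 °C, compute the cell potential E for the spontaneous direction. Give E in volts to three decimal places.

+1.346 V

NO₃⁻/NO is the cathode (higher E°), Cr³⁺/Cr²⁺ the anode: E°cell = +0.96 − (-0.40) = +1.36 V, n = 3.
Overall: NO₃⁻(aq) + 4 H⁺(aq) + 3 Cr²⁺(aq) → NO(g) + 2 H₂O(l) + 3 Cr³⁺(aq)
Q = P(NO)·[Cr³⁺]^3 / ([NO₃⁻]·[H⁺]^4·[Cr²⁺]^3); log Q = 0.697.
E = E° − (0.0592/n) log Q = +1.36 − (0.0592/3)(0.697) = +1.346 V.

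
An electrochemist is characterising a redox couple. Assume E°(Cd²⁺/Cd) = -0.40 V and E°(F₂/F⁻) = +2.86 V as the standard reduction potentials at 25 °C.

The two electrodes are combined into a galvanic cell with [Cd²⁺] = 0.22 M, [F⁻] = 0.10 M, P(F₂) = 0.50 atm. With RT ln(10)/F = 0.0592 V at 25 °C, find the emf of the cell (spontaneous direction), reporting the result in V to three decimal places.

+3.330 V

F₂/F⁻ is the cathode (higher E°), Cd²⁺/Cd the anode: E°cell = +2.86 − (-0.40) = +3.26 V, n = 2.
Overall: F₂(g) + Cd(s) → 2 F⁻(aq) + Cd²⁺(aq)
Q = [F⁻]^2·[Cd²⁺] / (P(F₂)); log Q = -2.357.
E = E° − (0.0592/n) log Q = +3.26 − (0.0592/2)(-2.357) = +3.330 V.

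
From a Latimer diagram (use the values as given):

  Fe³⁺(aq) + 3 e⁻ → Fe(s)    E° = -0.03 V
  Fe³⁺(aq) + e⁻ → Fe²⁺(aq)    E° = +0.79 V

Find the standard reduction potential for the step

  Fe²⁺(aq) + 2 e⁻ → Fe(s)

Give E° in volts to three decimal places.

-0.440 V

Sequential free energies add, so n₃E°₃ = n₁E°₁ + n₂E°₂.
With n₃ = 3, and the known step contributing 1×(+0.79) V, the unknown satisfies 2·E° = 3×(-0.03) − 1×(+0.79) = -0.880.
E° = -0.880 / 2 = -0.440 V.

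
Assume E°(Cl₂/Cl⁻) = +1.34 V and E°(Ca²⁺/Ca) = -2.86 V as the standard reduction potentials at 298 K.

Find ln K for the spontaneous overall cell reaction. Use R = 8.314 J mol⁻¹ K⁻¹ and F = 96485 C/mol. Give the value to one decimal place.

Cathode: Cl₂/Cl⁻; anode: Ca²⁺/Ca. E°cell = (+1.34) − (-2.86) = +4.20 V, with n = 2.
ΔG° = −nFE° = −RT ln K, so ln K = nFE°/(RT) = (2)(96485)(+4.20) / ((8.314)(298)) = 327.124.

327.1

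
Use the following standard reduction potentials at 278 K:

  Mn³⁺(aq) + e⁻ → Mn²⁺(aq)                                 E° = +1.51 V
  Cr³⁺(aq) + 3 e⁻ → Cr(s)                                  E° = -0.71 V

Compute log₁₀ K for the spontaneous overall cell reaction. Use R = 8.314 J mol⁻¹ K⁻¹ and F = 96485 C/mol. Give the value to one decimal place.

Cathode: Mn³⁺/Mn²⁺; anode: Cr³⁺/Cr. E°cell = (+1.51) − (-0.71) = +2.22 V, with n = 3.
ΔG° = −nFE° = −RT ln K, so ln K = nFE°/(RT) = (3)(96485)(+2.22) / ((8.314)(278)) = 278.022.
log₁₀ K = 278.022 / ln 10 = 120.7.

120.7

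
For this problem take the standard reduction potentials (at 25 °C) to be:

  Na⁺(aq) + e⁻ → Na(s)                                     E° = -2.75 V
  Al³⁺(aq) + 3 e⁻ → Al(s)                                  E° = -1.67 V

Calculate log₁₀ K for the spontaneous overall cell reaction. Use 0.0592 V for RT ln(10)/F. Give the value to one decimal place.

Cathode: Al³⁺/Al; anode: Na⁺/Na. E°cell = +1.08 V, n = 3.
log K = nE°cell / 0.0592 = (3)(+1.08) / 0.0592 = 54.7.

54.7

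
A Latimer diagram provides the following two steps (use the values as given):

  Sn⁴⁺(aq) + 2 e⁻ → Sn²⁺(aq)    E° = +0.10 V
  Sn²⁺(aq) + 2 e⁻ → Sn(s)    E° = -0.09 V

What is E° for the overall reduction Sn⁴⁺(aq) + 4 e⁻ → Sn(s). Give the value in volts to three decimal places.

Adding the free-energy changes (−nFE°) of the two steps gives −n₃FE°₃ = −n₁FE°₁ − n₂FE°₂.
E°₃ = (2×+0.10 + 2×-0.09) / 4 = (+0.020) / 4 = +0.005 V.

+0.005 V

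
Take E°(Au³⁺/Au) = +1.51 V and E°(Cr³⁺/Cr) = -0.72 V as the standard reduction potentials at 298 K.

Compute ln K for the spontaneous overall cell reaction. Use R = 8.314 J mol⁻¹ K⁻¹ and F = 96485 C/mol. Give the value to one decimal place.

Cathode: Au³⁺/Au; anode: Cr³⁺/Cr. E°cell = (+1.51) − (-0.72) = +2.23 V, with n = 3.
ΔG° = −nFE° = −RT ln K, so ln K = nFE°/(RT) = (3)(96485)(+2.23) / ((8.314)(298)) = 260.531.

260.5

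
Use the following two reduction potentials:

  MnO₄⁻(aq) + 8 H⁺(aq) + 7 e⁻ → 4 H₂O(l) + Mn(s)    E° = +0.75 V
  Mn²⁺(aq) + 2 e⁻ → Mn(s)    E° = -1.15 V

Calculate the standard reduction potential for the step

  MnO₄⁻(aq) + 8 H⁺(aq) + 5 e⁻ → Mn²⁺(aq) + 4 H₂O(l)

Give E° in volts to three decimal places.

Sequential free energies add, so n₃E°₃ = n₁E°₁ + n₂E°₂.
With n₃ = 7, and the known step contributing 2×(-1.15) V, the unknown satisfies 5·E° = 7×(+0.75) − 2×(-1.15) = +7.550.
E° = +7.550 / 5 = +1.510 V.

+1.510 V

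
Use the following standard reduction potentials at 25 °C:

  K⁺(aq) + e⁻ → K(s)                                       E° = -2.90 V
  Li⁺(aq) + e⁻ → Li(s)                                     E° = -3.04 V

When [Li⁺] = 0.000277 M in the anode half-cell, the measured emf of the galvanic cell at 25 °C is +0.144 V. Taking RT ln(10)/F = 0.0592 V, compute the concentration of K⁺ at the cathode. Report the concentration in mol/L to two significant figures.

K⁺/K is the cathode, Li⁺/Li the anode: E°cell = +0.14 V, n = 1.
Overall reaction: K⁺(aq) + Li(s) → K(s) + Li⁺(aq); Q = [Li⁺]^1/[K⁺]^1.
From E = E° − (0.0592/n) log Q: log Q = (E° − E)·n/0.0592 = (+0.14 − (+0.144))·1/0.0592 = -0.0676.
So 1·log[K⁺] = 1·log(0.000277) − log Q = -3.5575 − (-0.0676) = -3.4899; [K⁺] = 10^(-3.4899) ≈ 0.00032 M.

0.00032 M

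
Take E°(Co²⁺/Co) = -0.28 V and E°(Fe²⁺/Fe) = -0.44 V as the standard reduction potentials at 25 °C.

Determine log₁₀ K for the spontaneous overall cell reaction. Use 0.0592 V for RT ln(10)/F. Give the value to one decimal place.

Cathode: Co²⁺/Co; anode: Fe²⁺/Fe. E°cell = +0.16 V, n = 2.
log K = nE°cell / 0.0592 = (2)(+0.16) / 0.0592 = 5.4.

5.4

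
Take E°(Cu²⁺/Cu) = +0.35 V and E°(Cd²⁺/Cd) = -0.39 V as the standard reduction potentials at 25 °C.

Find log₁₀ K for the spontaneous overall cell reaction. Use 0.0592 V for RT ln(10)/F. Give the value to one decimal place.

Cathode: Cu²⁺/Cu; anode: Cd²⁺/Cd. E°cell = +0.74 V, n = 2.
log K = nE°cell / 0.0592 = (2)(+0.74) / 0.0592 = 25.0.

25.0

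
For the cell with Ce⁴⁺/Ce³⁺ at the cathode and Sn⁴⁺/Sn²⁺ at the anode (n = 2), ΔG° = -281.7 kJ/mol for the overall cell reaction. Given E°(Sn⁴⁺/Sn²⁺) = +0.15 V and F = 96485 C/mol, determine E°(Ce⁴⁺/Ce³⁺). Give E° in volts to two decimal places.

E°cell = −ΔG°/(nF) = −(-281.7×10³)/((2)(96485)) = +1.460 V.
Since Ce⁴⁺/Ce³⁺ is the cathode and Sn⁴⁺/Sn²⁺ the anode, E°cell = E°(Ce⁴⁺/Ce³⁺) − E°(Sn⁴⁺/Sn²⁺).
So E°(Ce⁴⁺/Ce³⁺) = E°cell + E°(Sn⁴⁺/Sn²⁺) = +1.460 + (+0.15) = +1.61 V.

+1.61 V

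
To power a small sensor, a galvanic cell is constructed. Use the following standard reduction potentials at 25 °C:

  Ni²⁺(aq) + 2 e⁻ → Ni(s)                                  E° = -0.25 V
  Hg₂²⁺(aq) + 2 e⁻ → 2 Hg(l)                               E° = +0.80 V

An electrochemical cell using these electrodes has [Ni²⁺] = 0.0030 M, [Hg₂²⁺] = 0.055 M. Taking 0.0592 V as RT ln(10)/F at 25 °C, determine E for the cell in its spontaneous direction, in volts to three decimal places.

+1.087 V

Hg₂²⁺/Hg is the cathode (higher E°), Ni²⁺/Ni the anode: E°cell = +0.80 − (-0.25) = +1.05 V, n = 2.
Overall: Hg₂²⁺(aq) + Ni(s) → 2 Hg(l) + Ni²⁺(aq)
Q = [Ni²⁺] / ([Hg₂²⁺]); log Q = -1.263.
E = E° − (0.0592/n) log Q = +1.05 − (0.0592/2)(-1.263) = +1.087 V.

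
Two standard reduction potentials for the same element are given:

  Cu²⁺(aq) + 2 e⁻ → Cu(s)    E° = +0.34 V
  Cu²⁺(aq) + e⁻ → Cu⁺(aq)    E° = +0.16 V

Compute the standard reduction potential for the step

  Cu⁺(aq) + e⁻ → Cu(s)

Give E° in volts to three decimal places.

+0.520 V

Sequential free energies add, so n₃E°₃ = n₁E°₁ + n₂E°₂.
With n₃ = 2, and the known step contributing 1×(+0.16) V, the unknown satisfies 1·E° = 2×(+0.34) − 1×(+0.16) = +0.520.
E° = +0.520 / 1 = +0.520 V.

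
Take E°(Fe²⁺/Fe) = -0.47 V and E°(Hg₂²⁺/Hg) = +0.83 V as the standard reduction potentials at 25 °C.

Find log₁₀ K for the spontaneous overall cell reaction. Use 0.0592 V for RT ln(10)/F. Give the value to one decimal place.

43.9

Cathode: Hg₂²⁺/Hg; anode: Fe²⁺/Fe. E°cell = +1.30 V, n = 2.
log K = nE°cell / 0.0592 = (2)(+1.30) / 0.0592 = 43.9.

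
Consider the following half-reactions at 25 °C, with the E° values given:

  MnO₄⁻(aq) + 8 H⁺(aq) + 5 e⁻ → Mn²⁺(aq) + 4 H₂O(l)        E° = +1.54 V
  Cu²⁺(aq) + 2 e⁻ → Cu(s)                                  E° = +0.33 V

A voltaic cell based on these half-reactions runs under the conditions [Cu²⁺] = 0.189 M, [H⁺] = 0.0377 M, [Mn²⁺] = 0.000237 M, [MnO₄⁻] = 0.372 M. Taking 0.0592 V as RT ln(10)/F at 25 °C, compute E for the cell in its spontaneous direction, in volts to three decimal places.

MnO₄⁻/Mn²⁺ is the cathode (higher E°), Cu²⁺/Cu the anode: E°cell = +1.54 − (+0.33) = +1.21 V, n = 10.
Overall: 2 MnO₄⁻(aq) + 16 H⁺(aq) + 5 Cu(s) → 2 Mn²⁺(aq) + 8 H₂O(l) + 5 Cu²⁺(aq)
Q = [Mn²⁺]^2·[Cu²⁺]^5 / ([MnO₄⁻]^2·[H⁺]^16); log Q = 12.769.
E = E° − (0.0592/n) log Q = +1.21 − (0.0592/10)(12.769) = +1.134 V.

+1.134 V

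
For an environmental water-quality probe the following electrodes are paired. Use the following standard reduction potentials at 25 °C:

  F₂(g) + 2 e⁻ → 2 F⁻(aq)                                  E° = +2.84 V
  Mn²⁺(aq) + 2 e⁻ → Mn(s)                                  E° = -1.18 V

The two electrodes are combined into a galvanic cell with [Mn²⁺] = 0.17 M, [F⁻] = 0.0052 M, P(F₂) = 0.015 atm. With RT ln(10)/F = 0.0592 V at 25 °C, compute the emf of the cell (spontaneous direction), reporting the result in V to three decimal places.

F₂/F⁻ is the cathode (higher E°), Mn²⁺/Mn the anode: E°cell = +2.84 − (-1.18) = +4.02 V, n = 2.
Overall: F₂(g) + Mn(s) → 2 F⁻(aq) + Mn²⁺(aq)
Q = [F⁻]^2·[Mn²⁺] / (P(F₂)); log Q = -3.514.
E = E° − (0.0592/n) log Q = +4.02 − (0.0592/2)(-3.514) = +4.124 V.

+4.124 V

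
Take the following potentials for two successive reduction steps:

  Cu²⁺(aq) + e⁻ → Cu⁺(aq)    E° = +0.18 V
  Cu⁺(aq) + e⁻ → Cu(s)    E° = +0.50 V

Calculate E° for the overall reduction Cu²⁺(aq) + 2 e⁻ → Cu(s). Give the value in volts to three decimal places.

+0.340 V

Standard free energies of sequential steps add: ΔG°₃ = ΔG°₁ + ΔG°₂, so n₃E°₃ = n₁E°₁ + n₂E°₂.
E°₃ = (1×+0.18 + 1×+0.50) / 2 = (+0.680) / 2 = +0.340 V.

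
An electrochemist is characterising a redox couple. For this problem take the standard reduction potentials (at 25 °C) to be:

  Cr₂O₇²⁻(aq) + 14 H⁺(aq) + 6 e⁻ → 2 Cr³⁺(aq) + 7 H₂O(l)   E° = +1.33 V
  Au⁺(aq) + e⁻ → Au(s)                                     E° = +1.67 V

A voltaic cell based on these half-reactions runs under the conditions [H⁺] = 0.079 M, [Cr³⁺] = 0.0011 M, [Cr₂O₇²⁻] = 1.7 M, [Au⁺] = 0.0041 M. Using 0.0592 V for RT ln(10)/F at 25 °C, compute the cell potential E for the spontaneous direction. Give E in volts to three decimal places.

Au⁺/Au is the cathode (higher E°), Cr₂O₇²⁻/Cr³⁺ the anode: E°cell = +1.67 − (+1.33) = +0.34 V, n = 6.
Overall: 6 Au⁺(aq) + 2 Cr³⁺(aq) + 7 H₂O(l) → 6 Au(s) + Cr₂O₇²⁻(aq) + 14 H⁺(aq)
Q = [Cr₂O₇²⁻]·[H⁺]^14 / ([Au⁺]^6·[Cr³⁺]^2); log Q = 5.038.
E = E° − (0.0592/n) log Q = +0.34 − (0.0592/6)(5.038) = +0.290 V.

+0.290 V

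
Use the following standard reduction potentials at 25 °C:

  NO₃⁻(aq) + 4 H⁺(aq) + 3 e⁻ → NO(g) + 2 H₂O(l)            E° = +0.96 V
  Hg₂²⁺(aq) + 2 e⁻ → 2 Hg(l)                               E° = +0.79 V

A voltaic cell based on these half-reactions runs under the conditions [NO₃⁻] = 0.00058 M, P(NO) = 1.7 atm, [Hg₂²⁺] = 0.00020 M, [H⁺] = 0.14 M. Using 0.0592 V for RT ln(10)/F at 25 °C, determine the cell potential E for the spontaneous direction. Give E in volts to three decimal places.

+0.144 V

NO₃⁻/NO is the cathode (higher E°), Hg₂²⁺/Hg the anode: E°cell = +0.96 − (+0.79) = +0.17 V, n = 6.
Overall: 2 NO₃⁻(aq) + 8 H⁺(aq) + 6 Hg(l) → 2 NO(g) + 4 H₂O(l) + 3 Hg₂²⁺(aq)
Q = P(NO)^2·[Hg₂²⁺]^3 / ([NO₃⁻]^2·[H⁺]^8); log Q = 2.668.
E = E° − (0.0592/n) log Q = +0.17 − (0.0592/6)(2.668) = +0.144 V.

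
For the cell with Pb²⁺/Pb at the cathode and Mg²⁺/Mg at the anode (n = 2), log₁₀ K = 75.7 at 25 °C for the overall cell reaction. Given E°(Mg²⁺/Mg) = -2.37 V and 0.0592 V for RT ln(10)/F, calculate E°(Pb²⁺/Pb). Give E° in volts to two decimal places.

-0.13 V

E°cell = (0.0592/n)·log K = (0.0592/2)(75.7) = +2.241 V.
Since Pb²⁺/Pb is the cathode and Mg²⁺/Mg the anode, E°cell = E°(Pb²⁺/Pb) − E°(Mg²⁺/Mg).
So E°(Pb²⁺/Pb) = E°cell + E°(Mg²⁺/Mg) = +2.241 + (-2.37) = -0.13 V.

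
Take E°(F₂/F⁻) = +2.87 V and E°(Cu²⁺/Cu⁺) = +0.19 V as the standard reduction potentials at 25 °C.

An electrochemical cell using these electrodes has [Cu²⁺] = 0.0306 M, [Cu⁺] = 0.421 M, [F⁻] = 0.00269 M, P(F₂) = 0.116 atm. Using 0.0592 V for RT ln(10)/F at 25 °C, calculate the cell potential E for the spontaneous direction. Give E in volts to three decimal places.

+2.872 V

F₂/F⁻ is the cathode (higher E°), Cu²⁺/Cu⁺ the anode: E°cell = +2.87 − (+0.19) = +2.68 V, n = 2.
Overall: F₂(g) + 2 Cu⁺(aq) → 2 F⁻(aq) + 2 Cu²⁺(aq)
Q = [F⁻]^2·[Cu²⁺]^2 / (P(F₂)·[Cu⁺]^2); log Q = -6.482.
E = E° − (0.0592/n) log Q = +2.68 − (0.0592/2)(-6.482) = +2.872 V.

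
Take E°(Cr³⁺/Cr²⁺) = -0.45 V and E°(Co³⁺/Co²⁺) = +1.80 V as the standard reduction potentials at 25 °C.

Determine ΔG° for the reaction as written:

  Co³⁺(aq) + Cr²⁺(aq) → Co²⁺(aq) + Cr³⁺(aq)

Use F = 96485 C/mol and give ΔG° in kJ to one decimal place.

-217.1 kJ

As written, Co³⁺/Co²⁺ is reduced (cathode) and Cr³⁺/Cr²⁺ is oxidised (anode), so E°cell = (+1.80) − (-0.45) = +2.25 V.
Balancing electrons gives n = 1.
ΔG° = −nFE° = −(1)(96485)(+2.25) = -217,091 J = -217.1 kJ.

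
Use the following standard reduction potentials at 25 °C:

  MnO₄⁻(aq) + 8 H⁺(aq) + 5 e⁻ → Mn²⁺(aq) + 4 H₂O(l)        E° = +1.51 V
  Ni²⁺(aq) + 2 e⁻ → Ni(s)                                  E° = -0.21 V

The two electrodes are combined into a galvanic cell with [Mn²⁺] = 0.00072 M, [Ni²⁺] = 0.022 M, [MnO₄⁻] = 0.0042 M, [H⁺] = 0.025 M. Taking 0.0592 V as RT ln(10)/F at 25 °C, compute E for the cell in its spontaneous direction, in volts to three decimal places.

MnO₄⁻/Mn²⁺ is the cathode (higher E°), Ni²⁺/Ni the anode: E°cell = +1.51 − (-0.21) = +1.72 V, n = 10.
Overall: 2 MnO₄⁻(aq) + 16 H⁺(aq) + 5 Ni(s) → 2 Mn²⁺(aq) + 8 H₂O(l) + 5 Ni²⁺(aq)
Q = [Mn²⁺]^2·[Ni²⁺]^5 / ([MnO₄⁻]^2·[H⁺]^16); log Q = 15.813.
E = E° − (0.0592/n) log Q = +1.72 − (0.0592/10)(15.813) = +1.626 V.

+1.626 V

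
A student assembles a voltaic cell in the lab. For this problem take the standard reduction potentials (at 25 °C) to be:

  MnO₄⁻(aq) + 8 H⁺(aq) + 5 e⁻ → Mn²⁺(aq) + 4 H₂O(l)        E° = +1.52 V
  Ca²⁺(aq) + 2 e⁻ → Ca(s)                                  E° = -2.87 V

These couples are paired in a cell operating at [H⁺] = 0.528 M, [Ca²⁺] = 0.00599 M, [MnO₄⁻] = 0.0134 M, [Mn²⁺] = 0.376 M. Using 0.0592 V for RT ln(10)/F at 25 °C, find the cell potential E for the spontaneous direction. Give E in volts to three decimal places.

MnO₄⁻/Mn²⁺ is the cathode (higher E°), Ca²⁺/Ca the anode: E°cell = +1.52 − (-2.87) = +4.39 V, n = 10.
Overall: 2 MnO₄⁻(aq) + 16 H⁺(aq) + 5 Ca(s) → 2 Mn²⁺(aq) + 8 H₂O(l) + 5 Ca²⁺(aq)
Q = [Mn²⁺]^2·[Ca²⁺]^5 / ([MnO₄⁻]^2·[H⁺]^16); log Q = -3.779.
E = E° − (0.0592/n) log Q = +4.39 − (0.0592/10)(-3.779) = +4.412 V.

+4.412 V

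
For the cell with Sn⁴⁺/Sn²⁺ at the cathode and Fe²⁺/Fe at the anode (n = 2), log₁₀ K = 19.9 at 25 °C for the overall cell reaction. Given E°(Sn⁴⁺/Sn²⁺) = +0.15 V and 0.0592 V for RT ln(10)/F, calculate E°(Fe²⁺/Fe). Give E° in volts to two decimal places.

-0.44 V

E°cell = (0.0592/n)·log K = (0.0592/2)(19.9) = +0.589 V.
Since Sn⁴⁺/Sn²⁺ is the cathode and Fe²⁺/Fe the anode, E°cell = E°(Sn⁴⁺/Sn²⁺) − E°(Fe²⁺/Fe).
So E°(Fe²⁺/Fe) = E°(Sn⁴⁺/Sn²⁺) − E°cell = (+0.15) − (+0.589) = -0.44 V.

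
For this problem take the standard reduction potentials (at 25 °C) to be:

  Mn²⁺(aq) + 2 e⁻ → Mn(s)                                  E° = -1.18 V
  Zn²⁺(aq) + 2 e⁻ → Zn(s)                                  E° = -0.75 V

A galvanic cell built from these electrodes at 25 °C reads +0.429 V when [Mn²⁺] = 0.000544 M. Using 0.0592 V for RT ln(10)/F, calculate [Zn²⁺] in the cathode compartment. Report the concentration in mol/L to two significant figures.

Zn²⁺/Zn is the cathode, Mn²⁺/Mn the anode: E°cell = +0.43 V, n = 2.
Overall reaction: Zn²⁺(aq) + Mn(s) → Zn(s) + Mn²⁺(aq); Q = [Mn²⁺]^1/[Zn²⁺]^1.
From E = E° − (0.0592/n) log Q: log Q = (E° − E)·n/0.0592 = (+0.43 − (+0.429))·2/0.0592 = 0.0338.
So 1·log[Zn²⁺] = 1·log(0.000544) − log Q = -3.2644 − (0.0338) = -3.2982; [Zn²⁺] = 10^(-3.2982) ≈ 0.00050 M.

0.00050 M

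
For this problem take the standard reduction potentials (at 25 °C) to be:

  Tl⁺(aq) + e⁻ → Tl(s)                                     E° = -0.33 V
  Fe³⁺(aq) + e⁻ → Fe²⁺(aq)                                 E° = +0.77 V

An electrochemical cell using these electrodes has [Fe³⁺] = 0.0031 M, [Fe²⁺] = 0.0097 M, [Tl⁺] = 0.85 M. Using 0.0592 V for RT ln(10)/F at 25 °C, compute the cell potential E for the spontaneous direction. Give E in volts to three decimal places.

Fe³⁺/Fe²⁺ is the cathode (higher E°), Tl⁺/Tl the anode: E°cell = +0.77 − (-0.33) = +1.10 V, n = 1.
Overall: Fe³⁺(aq) + Tl(s) → Fe²⁺(aq) + Tl⁺(aq)
Q = [Fe²⁺]·[Tl⁺] / ([Fe³⁺]); log Q = 0.425.
E = E° − (0.0592/n) log Q = +1.10 − (0.0592/1)(0.425) = +1.075 V.

+1.075 V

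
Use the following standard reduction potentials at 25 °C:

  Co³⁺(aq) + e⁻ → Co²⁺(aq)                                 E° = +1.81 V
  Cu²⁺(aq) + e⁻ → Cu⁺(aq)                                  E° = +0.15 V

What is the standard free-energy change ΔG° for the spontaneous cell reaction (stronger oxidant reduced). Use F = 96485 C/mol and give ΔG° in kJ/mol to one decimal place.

-160.2 kJ/mol

Co³⁺/Co²⁺ (E° = +1.81 V) is the cathode; Cu²⁺/Cu⁺ (E° = +0.15 V) is the anode, so E°cell = +1.66 V.
Balancing electrons gives n = 1 (lcm of 1 and 1).
ΔG° = −nFE° = −(1)(96485)(+1.66) = -160,165 J = -160.2 kJ/mol.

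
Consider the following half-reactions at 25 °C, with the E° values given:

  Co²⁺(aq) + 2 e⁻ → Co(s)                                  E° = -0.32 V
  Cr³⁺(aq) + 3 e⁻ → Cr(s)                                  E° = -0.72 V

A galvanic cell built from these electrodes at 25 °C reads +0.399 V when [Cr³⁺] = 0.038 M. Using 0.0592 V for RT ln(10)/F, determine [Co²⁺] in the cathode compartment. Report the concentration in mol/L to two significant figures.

0.10 M

Co²⁺/Co is the cathode, Cr³⁺/Cr the anode: E°cell = +0.40 V, n = 6.
Overall reaction: 3 Co²⁺(aq) + 2 Cr(s) → 3 Co(s) + 2 Cr³⁺(aq); Q = [Cr³⁺]^2/[Co²⁺]^3.
From E = E° − (0.0592/n) log Q: log Q = (E° − E)·n/0.0592 = (+0.40 − (+0.399))·6/0.0592 = 0.1014.
So 3·log[Co²⁺] = 2·log(0.038) − log Q = -2.8404 − (0.1014) = -2.9418; log[Co²⁺] = -2.9418 / 3 = -0.9806; [Co²⁺] = 10^(-0.9806) ≈ 0.10 M.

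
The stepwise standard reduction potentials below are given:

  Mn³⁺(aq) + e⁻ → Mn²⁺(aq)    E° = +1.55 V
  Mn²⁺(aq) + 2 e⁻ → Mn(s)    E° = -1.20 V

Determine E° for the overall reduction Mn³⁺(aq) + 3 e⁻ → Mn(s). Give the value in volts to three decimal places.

Standard free energies of sequential steps add: ΔG°₃ = ΔG°₁ + ΔG°₂, so n₃E°₃ = n₁E°₁ + n₂E°₂.
E°₃ = (1×+1.55 + 2×-1.20) / 3 = (-0.850) / 3 = -0.283 V.

-0.283 V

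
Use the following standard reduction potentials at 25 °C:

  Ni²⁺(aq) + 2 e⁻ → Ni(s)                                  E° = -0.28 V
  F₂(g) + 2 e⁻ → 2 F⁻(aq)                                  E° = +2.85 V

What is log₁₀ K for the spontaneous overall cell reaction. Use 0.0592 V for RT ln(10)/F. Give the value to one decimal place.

105.7

Cathode: F₂/F⁻; anode: Ni²⁺/Ni. E°cell = +3.13 V, n = 2.
log K = nE°cell / 0.0592 = (2)(+3.13) / 0.0592 = 105.7.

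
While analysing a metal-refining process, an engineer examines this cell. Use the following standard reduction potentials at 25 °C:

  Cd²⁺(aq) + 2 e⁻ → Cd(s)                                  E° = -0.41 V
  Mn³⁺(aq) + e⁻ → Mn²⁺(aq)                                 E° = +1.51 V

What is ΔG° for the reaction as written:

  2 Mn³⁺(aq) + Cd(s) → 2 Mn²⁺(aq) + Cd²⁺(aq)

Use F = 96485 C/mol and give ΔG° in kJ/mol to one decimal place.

-370.5 kJ/mol

As written, Mn³⁺/Mn²⁺ is reduced (cathode) and Cd²⁺/Cd is oxidised (anode), so E°cell = (+1.51) − (-0.41) = +1.92 V.
Balancing electrons gives n = 2.
ΔG° = −nFE° = −(2)(96485)(+1.92) = -370,502 J = -370.5 kJ/mol.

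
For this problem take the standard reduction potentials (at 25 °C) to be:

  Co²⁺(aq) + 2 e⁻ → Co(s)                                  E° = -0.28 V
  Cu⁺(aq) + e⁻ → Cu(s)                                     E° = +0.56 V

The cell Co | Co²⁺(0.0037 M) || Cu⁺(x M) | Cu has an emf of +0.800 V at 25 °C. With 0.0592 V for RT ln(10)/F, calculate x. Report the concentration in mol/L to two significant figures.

0.013 M

Cu⁺/Cu is the cathode, Co²⁺/Co the anode: E°cell = +0.84 V, n = 2.
Overall reaction: 2 Cu⁺(aq) + Co(s) → 2 Cu(s) + Co²⁺(aq); Q = [Co²⁺]^1/[Cu⁺]^2.
From E = E° − (0.0592/n) log Q: log Q = (E° − E)·n/0.0592 = (+0.84 − (+0.800))·2/0.0592 = 1.3514.
So 2·log[Cu⁺] = 1·log(0.0037) − log Q = -2.4318 − (1.3514) = -3.7832; log[Cu⁺] = -3.7832 / 2 = -1.8916; [Cu⁺] = 10^(-1.8916) ≈ 0.013 M.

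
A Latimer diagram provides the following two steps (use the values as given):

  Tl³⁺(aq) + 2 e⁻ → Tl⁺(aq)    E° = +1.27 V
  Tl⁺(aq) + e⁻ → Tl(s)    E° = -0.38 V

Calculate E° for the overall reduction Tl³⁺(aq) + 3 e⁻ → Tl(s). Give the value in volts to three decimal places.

Adding the free-energy changes (−nFE°) of the two steps gives −n₃FE°₃ = −n₁FE°₁ − n₂FE°₂.
E°₃ = (2×+1.27 + 1×-0.38) / 3 = (+2.160) / 3 = +0.720 V.

+0.720 V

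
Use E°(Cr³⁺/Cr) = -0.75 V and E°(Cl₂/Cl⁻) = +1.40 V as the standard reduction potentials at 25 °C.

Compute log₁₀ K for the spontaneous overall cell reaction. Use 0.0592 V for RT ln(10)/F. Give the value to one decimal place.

Cathode: Cl₂/Cl⁻; anode: Cr³⁺/Cr. E°cell = +2.15 V, n = 6.
log K = nE°cell / 0.0592 = (6)(+2.15) / 0.0592 = 217.9.

217.9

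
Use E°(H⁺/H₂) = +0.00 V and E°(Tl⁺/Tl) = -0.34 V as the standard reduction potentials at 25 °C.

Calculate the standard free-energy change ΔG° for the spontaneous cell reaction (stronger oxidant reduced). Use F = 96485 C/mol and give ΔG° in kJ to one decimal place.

-65.6 kJ

H⁺/H₂ (E° = +0.00 V) is the cathode; Tl⁺/Tl (E° = -0.34 V) is the anode, so E°cell = +0.34 V.
Balancing electrons gives n = 2 (lcm of 2 and 1).
ΔG° = −nFE° = −(2)(96485)(+0.34) = -65,610 J = -65.6 kJ.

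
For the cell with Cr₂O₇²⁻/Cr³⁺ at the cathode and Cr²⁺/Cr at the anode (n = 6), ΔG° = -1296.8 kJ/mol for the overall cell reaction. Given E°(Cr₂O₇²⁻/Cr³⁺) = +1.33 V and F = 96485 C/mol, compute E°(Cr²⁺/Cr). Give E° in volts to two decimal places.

E°cell = −ΔG°/(nF) = −(-1296.8×10³)/((6)(96485)) = +2.240 V.
Since Cr₂O₇²⁻/Cr³⁺ is the cathode and Cr²⁺/Cr the anode, E°cell = E°(Cr₂O₇²⁻/Cr³⁺) − E°(Cr²⁺/Cr).
So E°(Cr²⁺/Cr) = E°(Cr₂O₇²⁻/Cr³⁺) − E°cell = (+1.33) − (+2.240) = -0.91 V.

-0.91 V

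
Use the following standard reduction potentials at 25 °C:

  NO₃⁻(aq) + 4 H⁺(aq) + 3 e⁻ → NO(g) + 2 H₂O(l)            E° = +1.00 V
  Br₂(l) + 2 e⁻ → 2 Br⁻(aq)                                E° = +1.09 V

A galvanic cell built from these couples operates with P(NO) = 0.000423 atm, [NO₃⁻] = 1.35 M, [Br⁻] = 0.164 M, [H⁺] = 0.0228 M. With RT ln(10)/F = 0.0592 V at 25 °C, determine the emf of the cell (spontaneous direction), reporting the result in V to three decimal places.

Br₂/Br⁻ is the cathode (higher E°), NO₃⁻/NO the anode: E°cell = +1.09 − (+1.00) = +0.09 V, n = 6.
Overall: 3 Br₂(l) + 2 NO(g) + 4 H₂O(l) → 6 Br⁻(aq) + 2 NO₃⁻(aq) + 8 H⁺(aq)
Q = [Br⁻]^6·[NO₃⁻]^2·[H⁺]^8 / (P(NO)^2); log Q = -10.839.
E = E° − (0.0592/n) log Q = +0.09 − (0.0592/6)(-10.839) = +0.197 V.

+0.197 V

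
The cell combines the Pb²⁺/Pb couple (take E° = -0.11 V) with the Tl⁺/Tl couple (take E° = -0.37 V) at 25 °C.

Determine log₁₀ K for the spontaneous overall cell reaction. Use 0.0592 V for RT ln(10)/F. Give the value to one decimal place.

Cathode: Pb²⁺/Pb; anode: Tl⁺/Tl. E°cell = +0.26 V, n = 2.
log K = nE°cell / 0.0592 = (2)(+0.26) / 0.0592 = 8.8.

8.8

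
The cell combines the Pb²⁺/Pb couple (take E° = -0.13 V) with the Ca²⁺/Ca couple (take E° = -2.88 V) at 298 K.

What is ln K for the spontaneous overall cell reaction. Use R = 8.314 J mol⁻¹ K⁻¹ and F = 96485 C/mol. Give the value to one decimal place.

Cathode: Pb²⁺/Pb; anode: Ca²⁺/Ca. E°cell = (-0.13) − (-2.88) = +2.75 V, with n = 2.
ΔG° = −nFE° = −RT ln K, so ln K = nFE°/(RT) = (2)(96485)(+2.75) / ((8.314)(298)) = 214.189.

214.2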